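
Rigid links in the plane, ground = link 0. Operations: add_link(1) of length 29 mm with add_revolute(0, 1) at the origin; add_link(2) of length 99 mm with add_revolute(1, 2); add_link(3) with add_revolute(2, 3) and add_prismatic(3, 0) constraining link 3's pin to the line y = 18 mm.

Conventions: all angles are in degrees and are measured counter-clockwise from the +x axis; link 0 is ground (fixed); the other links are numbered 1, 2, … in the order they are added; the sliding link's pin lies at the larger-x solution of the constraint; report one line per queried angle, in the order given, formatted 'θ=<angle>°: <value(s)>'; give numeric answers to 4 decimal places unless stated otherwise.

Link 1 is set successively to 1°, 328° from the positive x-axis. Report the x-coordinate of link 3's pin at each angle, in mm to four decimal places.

geometry: r = 29 mm, L = 99 mm, e = 18 mm
θ=1°: crank pin P = (r cos θ, r sin θ) = (28.995583, 0.506120)
θ=1°: h = r sin θ − e = 0.506120 − 18 = -17.493880
θ=1°: x = r cos θ + √(L² − h²) = 28.995583 + 97.442107 = 126.437690
θ=328°: crank pin P = (r cos θ, r sin θ) = (24.593395, -15.367659)
θ=328°: h = r sin θ − e = -15.367659 − 18 = -33.367659
θ=328°: x = r cos θ + √(L² − h²) = 24.593395 + 93.207292 = 117.800687

θ=1°: 126.4377
θ=328°: 117.8007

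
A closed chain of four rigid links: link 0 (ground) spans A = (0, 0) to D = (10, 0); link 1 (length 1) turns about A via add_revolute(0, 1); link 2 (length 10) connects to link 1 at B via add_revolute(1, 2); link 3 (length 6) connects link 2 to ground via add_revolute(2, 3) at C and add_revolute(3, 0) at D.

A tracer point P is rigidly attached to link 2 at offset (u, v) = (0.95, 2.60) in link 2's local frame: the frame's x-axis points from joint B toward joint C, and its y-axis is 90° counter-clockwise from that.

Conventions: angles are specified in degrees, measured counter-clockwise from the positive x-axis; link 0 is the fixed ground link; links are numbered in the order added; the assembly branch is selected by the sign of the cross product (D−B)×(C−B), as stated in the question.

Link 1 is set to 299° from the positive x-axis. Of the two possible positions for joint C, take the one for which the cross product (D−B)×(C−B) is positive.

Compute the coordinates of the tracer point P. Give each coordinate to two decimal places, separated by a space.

A=(0,0), D=(10.00,0)
B = A + 1.00·(cos299°, sin299°) = (0.4848, -0.8746)
|BD| = 9.5553
circle(B,10.00) ∩ circle(D,6.00): a=8.1266, h=5.8274
  candidates: C₊=(8.0439,5.6722) cross=55.683; C₋=(9.1107,-5.9337) cross=-55.683
  branch + wants cross > 0 → take C=(8.0439,5.6722) (cross=55.683)
ex = (C−B)/|BC| = (0.7559,0.6547); ey = (-0.6547,0.7559)
P = B + 0.95·ex + 2.60·ey = (-0.4992,1.7127)

-0.50 1.71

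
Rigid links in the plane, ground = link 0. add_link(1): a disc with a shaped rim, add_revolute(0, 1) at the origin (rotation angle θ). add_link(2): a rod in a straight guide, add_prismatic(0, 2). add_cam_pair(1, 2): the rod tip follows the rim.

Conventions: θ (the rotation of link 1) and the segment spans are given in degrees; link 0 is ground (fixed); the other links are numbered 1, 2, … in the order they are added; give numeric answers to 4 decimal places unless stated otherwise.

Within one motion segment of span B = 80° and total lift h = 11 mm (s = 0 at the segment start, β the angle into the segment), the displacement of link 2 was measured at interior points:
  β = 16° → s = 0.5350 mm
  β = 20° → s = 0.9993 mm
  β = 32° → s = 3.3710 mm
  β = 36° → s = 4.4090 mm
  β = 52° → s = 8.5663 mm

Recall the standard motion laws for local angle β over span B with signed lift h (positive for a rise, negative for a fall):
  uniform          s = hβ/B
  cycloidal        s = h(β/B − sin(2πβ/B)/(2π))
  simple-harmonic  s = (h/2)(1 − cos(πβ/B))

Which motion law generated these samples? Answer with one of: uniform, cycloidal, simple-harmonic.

candidates at β/B = r: uniform s = h·r (linear in β); cycloidal s = h·(r − sin(2πr)/(2π)); simple-harmonic s = (h/2)(1 − cos(πr))
β=16°: printed 0.5350 | uniform 2.2000, cycloidal 0.5350, simple-harmonic 1.0504
β=20°: printed 0.9993 | uniform 2.7500, cycloidal 0.9993, simple-harmonic 1.6109
β=32°: printed 3.3710 | uniform 4.4000, cycloidal 3.3710, simple-harmonic 3.8004
β=36°: printed 4.4090 | uniform 4.9500, cycloidal 4.4090, simple-harmonic 4.6396
β=52°: printed 8.5663 | uniform 7.1500, cycloidal 8.5663, simple-harmonic 7.9969
only one law matches every sample → cycloidal

cycloidal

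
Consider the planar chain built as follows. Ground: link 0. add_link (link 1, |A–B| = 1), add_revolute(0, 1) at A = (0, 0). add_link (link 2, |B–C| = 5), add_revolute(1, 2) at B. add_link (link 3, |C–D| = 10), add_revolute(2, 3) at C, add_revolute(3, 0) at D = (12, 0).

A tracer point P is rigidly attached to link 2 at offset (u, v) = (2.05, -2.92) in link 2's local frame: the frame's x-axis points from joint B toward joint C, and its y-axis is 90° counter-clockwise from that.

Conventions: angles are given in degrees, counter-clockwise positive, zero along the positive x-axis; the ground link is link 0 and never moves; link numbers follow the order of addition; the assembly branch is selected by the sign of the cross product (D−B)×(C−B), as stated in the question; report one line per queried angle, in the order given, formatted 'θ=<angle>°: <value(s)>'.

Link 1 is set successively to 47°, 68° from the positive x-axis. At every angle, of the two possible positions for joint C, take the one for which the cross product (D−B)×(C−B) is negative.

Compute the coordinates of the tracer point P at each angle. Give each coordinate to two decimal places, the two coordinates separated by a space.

A=(0,0), D=(12.00,0)
θ=47°: B = A + 1.00·(cos47°, sin47°) = (0.6820, 0.7314)
θ=47°: |BD| = 11.3416
θ=47°: circle(B,5.00) ∩ circle(D,10.00): a=2.3644, h=4.4056
θ=47°:   candidates: C₊=(3.3256,4.9754) cross=49.967; C₋=(2.7574,-3.8176) cross=-49.967
θ=47°:   branch - wants cross < 0 → take C=(2.7574,-3.8176) (cross=-49.967)
θ=47°: ex = (C−B)/|BC| = (0.4151,-0.9098); ey = (0.9098,0.4151)
θ=47°: P = B + 2.05·ex + -2.92·ey = (-1.1237,-2.3457)
θ=68°: B = A + 1.00·(cos68°, sin68°) = (0.3746, 0.9272)
θ=68°: |BD| = 11.6623
θ=68°: circle(B,5.00) ∩ circle(D,10.00): a=2.6157, h=4.2613
θ=68°:   candidates: C₊=(3.3208,4.9670) cross=49.696; C₋=(2.6432,-3.5285) cross=-49.696
θ=68°:   branch - wants cross < 0 → take C=(2.6432,-3.5285) (cross=-49.696)
θ=68°: ex = (C−B)/|BC| = (0.4537,-0.8911); ey = (0.8911,0.4537)
θ=68°: P = B + 2.05·ex + -2.92·ey = (-1.2974,-2.2245)

θ=47°: -1.12 -2.35
θ=68°: -1.30 -2.22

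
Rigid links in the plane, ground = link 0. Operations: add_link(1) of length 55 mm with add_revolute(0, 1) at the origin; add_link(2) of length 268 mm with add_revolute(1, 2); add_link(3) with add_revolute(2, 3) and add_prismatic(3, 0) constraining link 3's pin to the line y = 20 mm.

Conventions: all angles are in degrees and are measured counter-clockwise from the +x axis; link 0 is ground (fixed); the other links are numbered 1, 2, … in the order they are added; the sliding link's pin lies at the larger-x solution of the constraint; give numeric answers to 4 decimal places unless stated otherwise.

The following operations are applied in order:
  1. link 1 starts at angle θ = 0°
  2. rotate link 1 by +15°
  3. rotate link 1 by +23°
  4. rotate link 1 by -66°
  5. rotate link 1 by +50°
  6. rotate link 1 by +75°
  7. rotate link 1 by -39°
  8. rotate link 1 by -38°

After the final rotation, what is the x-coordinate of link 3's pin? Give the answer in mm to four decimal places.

geometry: r = 55 mm, L = 268 mm, e = 20 mm; θ starts at 0°
rotate link 1 by +15°: θ ← 0° +15° = 15°
rotate link 1 by +23°: θ ← 15° +23° = 38°
rotate link 1 by -66°: θ ← 38° -66° = -28°
rotate link 1 by +50°: θ ← -28° +50° = 22°
rotate link 1 by +75°: θ ← 22° +75° = 97°
rotate link 1 by -39°: θ ← 97° -39° = 58°
rotate link 1 by -38°: θ ← 58° -38° = 20°
crank pin P = (r cos θ, r sin θ) = (51.683094, 18.811108)
h = r sin θ − e = 18.811108 − 20 = -1.188892
x = r cos θ + √(L² − h²) = 51.683094 + 267.997363 = 319.680457

319.6805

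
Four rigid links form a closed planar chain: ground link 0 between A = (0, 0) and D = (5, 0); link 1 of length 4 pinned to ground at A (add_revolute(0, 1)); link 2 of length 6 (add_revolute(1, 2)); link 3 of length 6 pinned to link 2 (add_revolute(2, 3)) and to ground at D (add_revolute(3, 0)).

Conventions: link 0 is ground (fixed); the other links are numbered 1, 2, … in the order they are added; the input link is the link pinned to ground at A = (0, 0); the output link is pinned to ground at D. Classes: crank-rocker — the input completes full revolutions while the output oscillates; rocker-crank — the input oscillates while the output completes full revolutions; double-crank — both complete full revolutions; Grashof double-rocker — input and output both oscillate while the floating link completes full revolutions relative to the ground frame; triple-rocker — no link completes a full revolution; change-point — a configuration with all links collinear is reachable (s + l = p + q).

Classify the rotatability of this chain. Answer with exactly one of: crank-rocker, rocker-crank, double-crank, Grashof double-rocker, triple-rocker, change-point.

lengths: ground=5, input=4, coupler=6, output=6
sorted: s=4 (shortest), l=6 (longest), p+q=11
s + l = 10 vs p + q = 11
s + l < p + q (Grashof) with shortest = input link → crank-rocker

crank-rocker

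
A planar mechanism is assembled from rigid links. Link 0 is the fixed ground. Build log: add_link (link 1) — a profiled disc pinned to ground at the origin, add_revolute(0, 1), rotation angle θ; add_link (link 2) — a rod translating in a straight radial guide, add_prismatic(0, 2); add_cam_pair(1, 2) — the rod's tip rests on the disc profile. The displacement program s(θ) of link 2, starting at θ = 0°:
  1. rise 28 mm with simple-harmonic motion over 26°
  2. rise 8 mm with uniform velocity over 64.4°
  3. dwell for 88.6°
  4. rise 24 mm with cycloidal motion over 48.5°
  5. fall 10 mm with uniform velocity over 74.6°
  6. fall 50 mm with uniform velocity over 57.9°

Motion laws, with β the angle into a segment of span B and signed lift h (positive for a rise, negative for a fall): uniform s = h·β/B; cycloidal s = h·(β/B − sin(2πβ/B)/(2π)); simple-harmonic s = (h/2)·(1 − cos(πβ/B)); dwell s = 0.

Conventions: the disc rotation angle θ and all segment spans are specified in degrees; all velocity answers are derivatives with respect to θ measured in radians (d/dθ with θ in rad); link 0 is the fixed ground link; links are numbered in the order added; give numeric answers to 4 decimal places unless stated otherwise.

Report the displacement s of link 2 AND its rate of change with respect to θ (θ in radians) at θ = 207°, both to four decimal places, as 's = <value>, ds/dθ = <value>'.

seg 1 [0°–26°] simple-harmonic, h=28: full span → s += 28 → s = 28.0000
seg 2 [26°–90.4°] uniform, h=8: full span → s += 8 → s = 36.0000
seg 3 [90.4°–179°] dwell: s stays 36.0000
seg 4 [179°–227.5°] cycloidal, h=24: θ=207° here. β=28, B=48.5. 24·(0.5773 − sin(2π·0.5773)/(2π)) = 15.6392 → s = 51.6392
velocity in seg [179°–227.5°] (cycloidal), θ in radians: β = 28° = 0.4887 rad, B = 48.5° = 0.8465 rad; ds/dθ = (h/B)(1 − cos(2πβ/B)) = (24/0.8465)(1 − cos(2π·0.5773)) = 53.424583 mm/rad

s = 51.6392, ds/dθ = 53.4246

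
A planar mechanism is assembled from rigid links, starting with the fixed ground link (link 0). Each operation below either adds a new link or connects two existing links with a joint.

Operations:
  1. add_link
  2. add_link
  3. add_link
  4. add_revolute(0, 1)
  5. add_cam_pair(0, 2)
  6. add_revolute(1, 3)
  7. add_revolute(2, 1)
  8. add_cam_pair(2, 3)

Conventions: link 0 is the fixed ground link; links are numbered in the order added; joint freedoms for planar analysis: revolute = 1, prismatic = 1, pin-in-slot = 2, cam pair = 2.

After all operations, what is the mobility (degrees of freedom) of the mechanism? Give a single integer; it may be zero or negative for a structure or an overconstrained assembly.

ground; <1,0,0>
#1 <2,0,0>
#2 <3,0,0>
#3 <4,0,0>
R:0↔1 J1 <4,1,0>
C:0↔2 J2 <4,1,1>
R:1↔3 J1 <4,2,1>
R:2↔1 J1 <4,3,1>
C:2↔3 J2 <4,3,2>
3×3 − 2×3 − 1×2 = 1

M = 1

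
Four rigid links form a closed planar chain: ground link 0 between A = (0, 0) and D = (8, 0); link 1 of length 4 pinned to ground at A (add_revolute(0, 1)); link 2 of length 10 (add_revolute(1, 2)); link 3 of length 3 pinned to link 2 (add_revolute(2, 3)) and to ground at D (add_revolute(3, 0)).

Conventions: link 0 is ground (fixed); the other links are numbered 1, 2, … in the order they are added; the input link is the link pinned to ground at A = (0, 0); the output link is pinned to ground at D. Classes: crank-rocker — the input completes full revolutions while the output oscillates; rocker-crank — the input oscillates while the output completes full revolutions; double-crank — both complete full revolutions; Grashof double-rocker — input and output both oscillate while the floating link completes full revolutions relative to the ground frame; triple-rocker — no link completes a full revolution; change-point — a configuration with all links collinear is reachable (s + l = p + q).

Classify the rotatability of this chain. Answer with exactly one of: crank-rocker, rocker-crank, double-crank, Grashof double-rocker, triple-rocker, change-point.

lengths: ground=8, input=4, coupler=10, output=3
sorted: s=3 (shortest), l=10 (longest), p+q=12
s + l = 13 vs p + q = 12
s + l > p + q → non-Grashof → no link fully rotates → triple-rocker

triple-rocker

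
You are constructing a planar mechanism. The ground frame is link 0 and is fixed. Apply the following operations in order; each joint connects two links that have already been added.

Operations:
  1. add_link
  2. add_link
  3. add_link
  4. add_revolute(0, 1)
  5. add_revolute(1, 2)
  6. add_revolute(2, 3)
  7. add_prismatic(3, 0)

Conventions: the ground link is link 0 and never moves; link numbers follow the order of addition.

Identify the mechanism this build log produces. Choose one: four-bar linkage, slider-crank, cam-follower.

links: 4 (incl. ground); joints: 3 revolute, 1 prismatic, 0 higher (cam) pair, forming one closed loop
4 links, 3 revolutes + 1 prismatic in one loop → slider-crank

slider-crank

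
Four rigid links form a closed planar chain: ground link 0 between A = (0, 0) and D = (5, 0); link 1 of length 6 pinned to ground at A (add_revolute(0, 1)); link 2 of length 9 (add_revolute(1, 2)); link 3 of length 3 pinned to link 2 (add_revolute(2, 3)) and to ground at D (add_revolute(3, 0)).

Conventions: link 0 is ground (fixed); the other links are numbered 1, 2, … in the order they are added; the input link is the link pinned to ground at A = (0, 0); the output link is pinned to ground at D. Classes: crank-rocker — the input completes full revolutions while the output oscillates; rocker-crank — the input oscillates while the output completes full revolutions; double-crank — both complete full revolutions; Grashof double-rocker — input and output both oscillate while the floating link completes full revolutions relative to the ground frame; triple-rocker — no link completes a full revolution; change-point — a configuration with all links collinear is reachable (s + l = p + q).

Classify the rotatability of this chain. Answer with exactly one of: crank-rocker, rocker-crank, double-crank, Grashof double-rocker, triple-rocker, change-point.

lengths: ground=5, input=6, coupler=9, output=3
sorted: s=3 (shortest), l=9 (longest), p+q=11
s + l = 12 vs p + q = 11
s + l > p + q → non-Grashof → no link fully rotates → triple-rocker

triple-rocker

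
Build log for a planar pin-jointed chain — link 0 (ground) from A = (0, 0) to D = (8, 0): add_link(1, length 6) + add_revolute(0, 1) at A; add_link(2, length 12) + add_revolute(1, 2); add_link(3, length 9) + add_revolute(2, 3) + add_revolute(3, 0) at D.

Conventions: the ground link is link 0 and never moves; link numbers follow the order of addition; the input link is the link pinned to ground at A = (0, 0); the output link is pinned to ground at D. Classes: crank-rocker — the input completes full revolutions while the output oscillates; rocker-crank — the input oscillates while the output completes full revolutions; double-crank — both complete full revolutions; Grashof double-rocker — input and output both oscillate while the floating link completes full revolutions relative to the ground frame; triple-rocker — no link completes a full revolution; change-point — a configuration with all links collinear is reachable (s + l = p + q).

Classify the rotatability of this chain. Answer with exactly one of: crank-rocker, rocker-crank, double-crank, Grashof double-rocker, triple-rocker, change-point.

lengths: ground=8, input=6, coupler=12, output=9
sorted: s=6 (shortest), l=12 (longest), p+q=17
s + l = 18 vs p + q = 17
s + l > p + q → non-Grashof → no link fully rotates → triple-rocker

triple-rocker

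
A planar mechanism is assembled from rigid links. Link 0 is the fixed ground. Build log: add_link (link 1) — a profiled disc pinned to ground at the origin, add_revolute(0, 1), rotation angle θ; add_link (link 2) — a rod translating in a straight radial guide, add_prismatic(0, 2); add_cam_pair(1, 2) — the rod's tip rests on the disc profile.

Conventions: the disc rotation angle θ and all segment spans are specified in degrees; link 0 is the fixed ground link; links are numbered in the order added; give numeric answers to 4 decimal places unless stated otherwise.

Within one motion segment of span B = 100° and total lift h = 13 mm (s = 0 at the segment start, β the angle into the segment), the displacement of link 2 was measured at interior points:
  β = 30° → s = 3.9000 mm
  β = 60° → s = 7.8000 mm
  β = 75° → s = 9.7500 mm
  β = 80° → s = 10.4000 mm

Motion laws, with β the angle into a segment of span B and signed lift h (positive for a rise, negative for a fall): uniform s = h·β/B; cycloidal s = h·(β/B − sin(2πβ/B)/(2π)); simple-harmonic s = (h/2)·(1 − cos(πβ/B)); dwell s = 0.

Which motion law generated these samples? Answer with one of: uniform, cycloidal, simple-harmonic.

candidates at β/B = r: uniform s = h·r (linear in β); cycloidal s = h·(r − sin(2πr)/(2π)); simple-harmonic s = (h/2)(1 − cos(πr))
β=30°: printed 3.9000 | uniform 3.9000, cycloidal 1.9323, simple-harmonic 2.6794
β=60°: printed 7.8000 | uniform 7.8000, cycloidal 9.0161, simple-harmonic 8.5086
β=75°: printed 9.7500 | uniform 9.7500, cycloidal 11.8190, simple-harmonic 11.0962
β=80°: printed 10.4000 | uniform 10.4000, cycloidal 12.3677, simple-harmonic 11.7586
only one law matches every sample → uniform

uniform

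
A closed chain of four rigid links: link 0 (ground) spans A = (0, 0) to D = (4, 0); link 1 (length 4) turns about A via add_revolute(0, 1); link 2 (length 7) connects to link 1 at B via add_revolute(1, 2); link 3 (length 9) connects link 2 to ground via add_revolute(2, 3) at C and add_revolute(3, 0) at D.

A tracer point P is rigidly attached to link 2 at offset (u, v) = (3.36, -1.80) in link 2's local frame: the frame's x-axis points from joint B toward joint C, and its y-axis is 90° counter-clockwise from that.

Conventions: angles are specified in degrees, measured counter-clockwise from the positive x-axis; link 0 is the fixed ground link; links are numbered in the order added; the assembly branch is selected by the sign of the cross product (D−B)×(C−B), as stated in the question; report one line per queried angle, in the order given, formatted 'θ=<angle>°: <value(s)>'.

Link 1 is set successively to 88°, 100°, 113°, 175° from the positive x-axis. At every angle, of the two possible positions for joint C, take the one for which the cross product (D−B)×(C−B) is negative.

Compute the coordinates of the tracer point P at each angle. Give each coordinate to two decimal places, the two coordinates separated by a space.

A=(0,0), D=(4.00,0)
θ=88°: B = A + 4.00·(cos88°, sin88°) = (0.1396, 3.9976)
θ=88°: |BD| = 5.5573
θ=88°: circle(B,7.00) ∩ circle(D,9.00): a=-0.1005, h=6.9993
θ=88°:   candidates: C₊=(5.1047,8.9319) cross=38.897; C₋=(-4.9651,-0.7923) cross=-38.897
θ=88°:   branch - wants cross < 0 → take C=(-4.9651,-0.7923) (cross=-38.897)
θ=88°: ex = (C−B)/|BC| = (-0.7292,-0.6843); ey = (0.6843,-0.7292)
θ=88°: P = B + 3.36·ex + -1.80·ey = (-3.5423,3.0111)
θ=100°: B = A + 4.00·(cos100°, sin100°) = (-0.6946, 3.9392)
θ=100°: |BD| = 6.1284
θ=100°: circle(B,7.00) ∩ circle(D,9.00): a=0.4534, h=6.9853
θ=100°:   candidates: C₊=(4.1428,8.9989) cross=42.808; C₋=(-4.8374,-1.7032) cross=-42.808
θ=100°:   branch - wants cross < 0 → take C=(-4.8374,-1.7032) (cross=-42.808)
θ=100°: ex = (C−B)/|BC| = (-0.5918,-0.8061); ey = (0.8061,-0.5918)
θ=100°: P = B + 3.36·ex + -1.80·ey = (-4.1340,2.2961)
θ=113°: B = A + 4.00·(cos113°, sin113°) = (-1.5629, 3.6820)
θ=113°: |BD| = 6.6711
θ=113°: circle(B,7.00) ∩ circle(D,9.00): a=0.9371, h=6.9370
θ=113°:   candidates: C₊=(3.0473,8.9494) cross=46.277; C₋=(-4.6102,-2.6199) cross=-46.277
θ=113°:   branch - wants cross < 0 → take C=(-4.6102,-2.6199) (cross=-46.277)
θ=113°: ex = (C−B)/|BC| = (-0.4353,-0.9003); ey = (0.9003,-0.4353)
θ=113°: P = B + 3.36·ex + -1.80·ey = (-4.6461,1.4407)
θ=175°: B = A + 4.00·(cos175°, sin175°) = (-3.9848, 0.3486)
θ=175°: |BD| = 7.9924
θ=175°: circle(B,7.00) ∩ circle(D,9.00): a=1.9943, h=6.7099
θ=175°:   candidates: C₊=(-1.6997,6.9652) cross=53.628; C₋=(-2.2851,-6.4419) cross=-53.628
θ=175°:   branch - wants cross < 0 → take C=(-2.2851,-6.4419) (cross=-53.628)
θ=175°: ex = (C−B)/|BC| = (0.2428,-0.9701); ey = (0.9701,0.2428)
θ=175°: P = B + 3.36·ex + -1.80·ey = (-4.9150,-3.3479)

θ=88°: -3.54 3.01
θ=100°: -4.13 2.30
θ=113°: -4.65 1.44
θ=175°: -4.92 -3.35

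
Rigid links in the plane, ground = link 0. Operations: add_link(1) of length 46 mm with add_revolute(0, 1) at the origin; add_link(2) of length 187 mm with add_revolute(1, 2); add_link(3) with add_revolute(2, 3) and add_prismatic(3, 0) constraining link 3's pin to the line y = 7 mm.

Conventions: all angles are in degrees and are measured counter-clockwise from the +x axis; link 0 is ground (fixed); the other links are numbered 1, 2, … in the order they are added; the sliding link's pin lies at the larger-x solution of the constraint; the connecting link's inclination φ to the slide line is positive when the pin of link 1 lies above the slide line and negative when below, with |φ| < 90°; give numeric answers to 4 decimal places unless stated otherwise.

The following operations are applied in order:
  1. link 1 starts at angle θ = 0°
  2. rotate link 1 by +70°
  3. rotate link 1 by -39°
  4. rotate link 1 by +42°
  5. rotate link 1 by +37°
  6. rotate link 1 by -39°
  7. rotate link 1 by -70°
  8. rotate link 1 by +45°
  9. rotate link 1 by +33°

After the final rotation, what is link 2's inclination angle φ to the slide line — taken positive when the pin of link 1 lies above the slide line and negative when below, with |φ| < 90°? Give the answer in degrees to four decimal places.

geometry: r = 46 mm, L = 187 mm, e = 7 mm; θ starts at 0°
rotate link 1 by +70°: θ ← 0° +70° = 70°
rotate link 1 by -39°: θ ← 70° -39° = 31°
rotate link 1 by +42°: θ ← 31° +42° = 73°
rotate link 1 by +37°: θ ← 73° +37° = 110°
rotate link 1 by -39°: θ ← 110° -39° = 71°
rotate link 1 by -70°: θ ← 71° -70° = 1°
rotate link 1 by +45°: θ ← 1° +45° = 46°
rotate link 1 by +33°: θ ← 46° +33° = 79°
h = r sin θ − e = 45.154850 − 7 = 38.154850
sin φ = h / L = 38.154850 / 187 = 0.20403663
φ = arcsin(0.20403663) = 11.773110°

11.7731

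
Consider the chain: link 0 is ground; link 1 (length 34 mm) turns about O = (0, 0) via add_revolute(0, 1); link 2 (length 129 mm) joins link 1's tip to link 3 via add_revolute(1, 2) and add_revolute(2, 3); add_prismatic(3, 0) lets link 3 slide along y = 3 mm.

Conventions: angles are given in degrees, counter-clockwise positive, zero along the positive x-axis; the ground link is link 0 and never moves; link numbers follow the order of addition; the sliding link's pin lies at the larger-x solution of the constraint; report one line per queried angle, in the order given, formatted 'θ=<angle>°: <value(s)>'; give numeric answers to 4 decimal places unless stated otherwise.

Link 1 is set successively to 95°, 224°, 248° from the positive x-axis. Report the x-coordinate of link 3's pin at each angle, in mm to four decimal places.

geometry: r = 34 mm, L = 129 mm, e = 3 mm
θ=95°: crank pin P = (r cos θ, r sin θ) = (-2.963295, 33.870620)
θ=95°: h = r sin θ − e = 33.870620 − 3 = 30.870620
θ=95°: x = r cos θ + √(L² − h²) = -2.963295 + 125.251766 = 122.288471
θ=224°: crank pin P = (r cos θ, r sin θ) = (-24.457553, -23.618385)
θ=224°: h = r sin θ − e = -23.618385 − 3 = -26.618385
θ=224°: x = r cos θ + √(L² − h²) = -24.457553 + 126.223855 = 101.766302
θ=248°: crank pin P = (r cos θ, r sin θ) = (-12.736624, -31.524251)
θ=248°: h = r sin θ − e = -31.524251 − 3 = -34.524251
θ=248°: x = r cos θ + √(L² − h²) = -12.736624 + 124.294312 = 111.557688

θ=95°: 122.2885
θ=224°: 101.7663
θ=248°: 111.5577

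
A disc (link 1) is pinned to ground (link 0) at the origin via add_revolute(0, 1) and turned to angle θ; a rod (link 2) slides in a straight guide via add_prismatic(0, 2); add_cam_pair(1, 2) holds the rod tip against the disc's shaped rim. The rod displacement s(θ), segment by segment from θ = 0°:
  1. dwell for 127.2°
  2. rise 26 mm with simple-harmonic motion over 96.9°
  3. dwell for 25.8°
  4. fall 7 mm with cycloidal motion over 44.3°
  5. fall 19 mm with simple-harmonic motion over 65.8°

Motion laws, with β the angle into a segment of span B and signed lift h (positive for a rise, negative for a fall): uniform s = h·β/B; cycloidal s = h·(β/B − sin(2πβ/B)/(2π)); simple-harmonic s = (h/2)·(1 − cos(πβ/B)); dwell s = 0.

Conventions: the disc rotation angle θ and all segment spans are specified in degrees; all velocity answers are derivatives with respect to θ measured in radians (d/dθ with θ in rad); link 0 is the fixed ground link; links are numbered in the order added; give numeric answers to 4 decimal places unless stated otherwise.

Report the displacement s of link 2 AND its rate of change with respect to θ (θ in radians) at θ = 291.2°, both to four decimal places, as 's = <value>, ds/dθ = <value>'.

segment 1 (0° to 127.2°, dwell): s unchanged at 0.0000
segment 2 (127.2° to 224.1°, simple-harmonic, h = 26) is passed completely: s = 0.0000 + (26) = 26.0000
segment 3 (224.1° to 249.9°, dwell): s unchanged at 26.0000
θ = 291.2° falls in segment 4 (249.9° to 294.2°, cycloidal, h = -7): β = 291.2 − 249.9 = 41.3°, B = 44.3°; Δs = -7·(0.9323 − sin(2π·0.9323)/(2π)) = -6.9858; s = 26.0000 − 6.9858 = 19.0142
velocity in seg [249.9°–294.2°] (cycloidal), θ in radians: β = 41.3° = 0.7208 rad, B = 44.3° = 0.7732 rad; ds/dθ = (h/B)(1 − cos(2πβ/B)) = ((-7)/0.7732)(1 − cos(2π·0.9323)) = -0.807271 mm/rad

s = 19.0142, ds/dθ = -0.8073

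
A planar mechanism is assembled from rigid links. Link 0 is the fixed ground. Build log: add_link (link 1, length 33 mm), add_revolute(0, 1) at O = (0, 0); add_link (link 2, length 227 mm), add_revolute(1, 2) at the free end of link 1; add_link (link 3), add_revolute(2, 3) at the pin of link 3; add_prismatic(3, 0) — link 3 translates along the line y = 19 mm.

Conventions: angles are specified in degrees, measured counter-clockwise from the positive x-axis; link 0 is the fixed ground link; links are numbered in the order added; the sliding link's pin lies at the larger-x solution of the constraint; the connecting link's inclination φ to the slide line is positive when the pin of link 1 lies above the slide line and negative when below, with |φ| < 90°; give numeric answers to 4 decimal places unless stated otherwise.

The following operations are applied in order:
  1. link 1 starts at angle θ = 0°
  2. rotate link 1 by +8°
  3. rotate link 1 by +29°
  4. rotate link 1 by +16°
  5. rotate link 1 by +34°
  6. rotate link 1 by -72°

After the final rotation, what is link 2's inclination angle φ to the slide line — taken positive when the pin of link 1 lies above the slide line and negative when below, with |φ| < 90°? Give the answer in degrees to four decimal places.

geometry: r = 33 mm, L = 227 mm, e = 19 mm; θ starts at 0°
rotate link 1 by +8°: θ ← 0° +8° = 8°
rotate link 1 by +29°: θ ← 8° +29° = 37°
rotate link 1 by +16°: θ ← 37° +16° = 53°
rotate link 1 by +34°: θ ← 53° +34° = 87°
rotate link 1 by -72°: θ ← 87° -72° = 15°
h = r sin θ − e = 8.541028 − 19 = -10.458972
sin φ = h / L = -10.458972 / 227 = -0.04607476
φ = arcsin(-0.04607476) = -2.640824°

-2.6408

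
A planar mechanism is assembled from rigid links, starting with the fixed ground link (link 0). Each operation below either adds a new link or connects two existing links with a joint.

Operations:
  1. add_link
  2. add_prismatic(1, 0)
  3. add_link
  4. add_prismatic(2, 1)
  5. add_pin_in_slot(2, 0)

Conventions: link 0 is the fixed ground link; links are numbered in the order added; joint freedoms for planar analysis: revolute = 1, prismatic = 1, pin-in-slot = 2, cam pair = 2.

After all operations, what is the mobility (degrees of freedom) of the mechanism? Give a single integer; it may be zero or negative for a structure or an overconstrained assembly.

ground; <1,0,0>
#1 <2,0,0>
P:1↔0 J1 <2,1,0>
#2 <3,1,0>
P:2↔1 J1 <3,2,0>
PS:2↔0 J2 <3,2,1>
3×2 − 2×2 − 1×1 = 1

M = 1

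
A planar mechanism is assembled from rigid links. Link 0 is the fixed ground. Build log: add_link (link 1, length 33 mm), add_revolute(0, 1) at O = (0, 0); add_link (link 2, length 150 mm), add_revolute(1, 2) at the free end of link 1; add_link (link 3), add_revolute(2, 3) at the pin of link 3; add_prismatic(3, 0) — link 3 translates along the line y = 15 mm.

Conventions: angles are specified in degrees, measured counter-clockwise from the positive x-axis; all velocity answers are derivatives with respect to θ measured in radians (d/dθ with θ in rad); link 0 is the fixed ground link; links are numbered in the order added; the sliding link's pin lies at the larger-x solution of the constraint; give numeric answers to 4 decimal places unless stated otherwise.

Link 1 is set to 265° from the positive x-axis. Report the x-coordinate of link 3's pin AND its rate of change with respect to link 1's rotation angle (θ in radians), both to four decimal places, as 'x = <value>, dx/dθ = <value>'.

geometry: r = 33 mm, L = 150 mm, e = 15 mm
crank pin P = (r cos θ, r sin θ) = (-2.876140, -32.874425)
h = r sin θ − e = -32.874425 − 15 = -47.874425
x = r cos θ + √(L² − h²) = -2.876140 + 142.154984 = 139.278844
dx/dθ = −r sin θ − h·r cos θ/√(L² − h²) (θ in radians; h = -47.874425) = 31.905810

x = 139.2788, dx/dθ = 31.9058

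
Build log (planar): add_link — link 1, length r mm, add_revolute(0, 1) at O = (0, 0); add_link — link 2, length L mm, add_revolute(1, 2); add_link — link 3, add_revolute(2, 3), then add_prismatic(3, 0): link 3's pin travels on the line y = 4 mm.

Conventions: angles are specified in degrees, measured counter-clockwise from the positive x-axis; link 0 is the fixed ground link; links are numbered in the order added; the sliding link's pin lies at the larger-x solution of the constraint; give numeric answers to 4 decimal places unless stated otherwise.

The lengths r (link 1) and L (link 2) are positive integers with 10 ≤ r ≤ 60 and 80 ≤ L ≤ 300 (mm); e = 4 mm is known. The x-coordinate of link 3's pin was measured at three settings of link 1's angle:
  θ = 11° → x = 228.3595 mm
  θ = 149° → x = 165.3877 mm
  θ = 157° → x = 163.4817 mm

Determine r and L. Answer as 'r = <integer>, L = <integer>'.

constraint per measurement: (x − r cos θ)² + (r sin θ − e)² = L²
subtracting the θ₁ and θ₂ equations cancels the r² and L² terms:
r = (x₁² − x₂²) / (2[(x₁cos θ₁ + e sin θ₁) − (x₂cos θ₂ + e sin θ₂)]) = 34.0000 → r = 34
L² = (x₁ − r cos θ₁)² + (r sin θ₁ − e)² = 38025.0165 → L = 195.0000 → L = 195
check at θ₃=157°: x = 163.4817 (printed 163.4817) ✓

r = 34, L = 195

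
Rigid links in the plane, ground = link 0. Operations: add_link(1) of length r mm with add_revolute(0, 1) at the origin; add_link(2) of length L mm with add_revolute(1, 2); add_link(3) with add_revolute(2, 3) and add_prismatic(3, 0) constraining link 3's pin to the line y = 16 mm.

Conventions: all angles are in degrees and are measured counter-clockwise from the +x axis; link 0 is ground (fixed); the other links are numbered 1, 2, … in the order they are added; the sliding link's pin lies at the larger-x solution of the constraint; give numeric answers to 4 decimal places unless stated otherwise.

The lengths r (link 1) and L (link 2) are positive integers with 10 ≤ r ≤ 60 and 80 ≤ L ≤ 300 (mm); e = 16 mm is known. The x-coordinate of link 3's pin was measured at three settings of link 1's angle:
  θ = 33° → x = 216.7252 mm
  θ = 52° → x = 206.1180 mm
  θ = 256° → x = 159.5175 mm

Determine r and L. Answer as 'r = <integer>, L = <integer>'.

constraint per measurement: (x − r cos θ)² + (r sin θ − e)² = L²
subtracting the θ₁ and θ₂ equations cancels the r² and L² terms:
r = (x₁² − x₂²) / (2[(x₁cos θ₁ + e sin θ₁) − (x₂cos θ₂ + e sin θ₂)]) = 43.9998 → r = 44
L² = (x₁ − r cos θ₁)² + (r sin θ₁ − e)² = 32399.9885 → L = 180.0000 → L = 180
check at θ₃=256°: x = 159.5175 (printed 159.5175) ✓

r = 44, L = 180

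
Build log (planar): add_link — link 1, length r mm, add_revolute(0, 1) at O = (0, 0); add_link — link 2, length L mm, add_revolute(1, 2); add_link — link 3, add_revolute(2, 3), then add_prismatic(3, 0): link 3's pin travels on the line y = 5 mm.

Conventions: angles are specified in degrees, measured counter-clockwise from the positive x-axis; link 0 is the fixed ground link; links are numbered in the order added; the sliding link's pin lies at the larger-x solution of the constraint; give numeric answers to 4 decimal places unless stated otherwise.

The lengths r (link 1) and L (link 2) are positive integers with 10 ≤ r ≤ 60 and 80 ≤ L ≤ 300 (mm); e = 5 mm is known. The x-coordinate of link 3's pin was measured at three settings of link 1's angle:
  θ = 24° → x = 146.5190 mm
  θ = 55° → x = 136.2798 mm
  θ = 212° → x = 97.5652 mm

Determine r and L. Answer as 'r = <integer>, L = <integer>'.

constraint per measurement: (x − r cos θ)² + (r sin θ − e)² = L²
subtracting the θ₁ and θ₂ equations cancels the r² and L² terms:
r = (x₁² − x₂²) / (2[(x₁cos θ₁ + e sin θ₁) − (x₂cos θ₂ + e sin θ₂)]) = 27.0000 → r = 27
L² = (x₁ − r cos θ₁)² + (r sin θ₁ − e)² = 14884.0031 → L = 122.0000 → L = 122
check at θ₃=212°: x = 97.5652 (printed 97.5652) ✓

r = 27, L = 122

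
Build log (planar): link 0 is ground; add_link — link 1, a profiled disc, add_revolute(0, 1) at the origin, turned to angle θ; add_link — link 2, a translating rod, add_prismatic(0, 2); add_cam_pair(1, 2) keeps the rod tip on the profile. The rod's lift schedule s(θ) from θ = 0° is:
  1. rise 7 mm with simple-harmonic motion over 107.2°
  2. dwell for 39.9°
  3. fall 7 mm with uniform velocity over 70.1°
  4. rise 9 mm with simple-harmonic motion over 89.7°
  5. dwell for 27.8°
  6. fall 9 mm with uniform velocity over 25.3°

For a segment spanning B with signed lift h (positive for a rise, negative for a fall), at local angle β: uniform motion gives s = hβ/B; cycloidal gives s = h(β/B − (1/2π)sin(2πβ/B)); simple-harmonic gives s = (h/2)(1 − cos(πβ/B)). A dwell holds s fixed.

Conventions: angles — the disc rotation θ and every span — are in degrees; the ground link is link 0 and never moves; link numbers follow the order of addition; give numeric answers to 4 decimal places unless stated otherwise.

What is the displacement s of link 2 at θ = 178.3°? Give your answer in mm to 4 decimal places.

seg 1 [0°–107.2°] simple-harmonic, h=7: full span → s += 7 → s = 7.0000
seg 2 [107.2°–147.1°] dwell: s stays 7.0000
seg 3 [147.1°–217.2°] uniform, h=-7: θ=178.3° here. β=31.2, B=70.1. -7·31.2/70.1 = -3.1155 → s = 3.8845

3.8845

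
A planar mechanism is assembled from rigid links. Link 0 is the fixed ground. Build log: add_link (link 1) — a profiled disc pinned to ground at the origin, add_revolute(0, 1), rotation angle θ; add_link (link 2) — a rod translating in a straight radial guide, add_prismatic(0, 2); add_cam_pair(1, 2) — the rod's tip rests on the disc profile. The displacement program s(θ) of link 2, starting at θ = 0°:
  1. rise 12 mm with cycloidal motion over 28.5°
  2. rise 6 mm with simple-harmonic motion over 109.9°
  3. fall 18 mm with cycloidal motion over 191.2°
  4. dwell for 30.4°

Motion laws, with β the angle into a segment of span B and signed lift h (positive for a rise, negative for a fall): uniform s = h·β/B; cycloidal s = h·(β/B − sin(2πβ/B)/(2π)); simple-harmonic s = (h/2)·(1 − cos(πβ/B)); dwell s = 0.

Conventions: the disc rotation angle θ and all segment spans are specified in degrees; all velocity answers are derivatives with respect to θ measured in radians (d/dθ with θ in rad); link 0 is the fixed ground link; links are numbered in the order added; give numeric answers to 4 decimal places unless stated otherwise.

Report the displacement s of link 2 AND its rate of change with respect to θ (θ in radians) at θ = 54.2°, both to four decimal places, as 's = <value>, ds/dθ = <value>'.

seg 1 [0°–28.5°] cycloidal, h=12: full span → s += 12 → s = 12.0000
seg 2 [28.5°–138.4°] simple-harmonic, h=6: θ=54.2° here. β=25.7, B=109.9. 6/2·(1 − cos(π·0.2338)) = 0.7738 → s = 12.7738
velocity in seg [28.5°–138.4°] (simple-harmonic), θ in radians: β = 25.7° = 0.4485 rad, B = 109.9° = 1.9181 rad; ds/dθ = (πh/(2B)) sin(πβ/B) = (π·6/(2·1.9181)) sin(π·0.2338) = 3.293723 mm/rad

s = 12.7738, ds/dθ = 3.2937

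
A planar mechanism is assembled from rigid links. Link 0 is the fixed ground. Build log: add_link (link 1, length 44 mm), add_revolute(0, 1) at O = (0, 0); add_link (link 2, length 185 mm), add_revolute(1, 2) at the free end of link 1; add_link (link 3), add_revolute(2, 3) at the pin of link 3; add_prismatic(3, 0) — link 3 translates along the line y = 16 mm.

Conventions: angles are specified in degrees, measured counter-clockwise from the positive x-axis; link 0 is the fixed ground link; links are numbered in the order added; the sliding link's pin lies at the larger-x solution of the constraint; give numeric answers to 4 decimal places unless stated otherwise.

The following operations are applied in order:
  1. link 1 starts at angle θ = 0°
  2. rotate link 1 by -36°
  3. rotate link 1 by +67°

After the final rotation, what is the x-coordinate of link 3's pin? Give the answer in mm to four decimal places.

geometry: r = 44 mm, L = 185 mm, e = 16 mm; θ starts at 0°
rotate link 1 by -36°: θ ← 0° -36° = -36°
rotate link 1 by +67°: θ ← -36° +67° = 31°
crank pin P = (r cos θ, r sin θ) = (37.715361, 22.661675)
h = r sin θ − e = 22.661675 − 16 = 6.661675
x = r cos θ + √(L² − h²) = 37.715361 + 184.880021 = 222.595382

222.5954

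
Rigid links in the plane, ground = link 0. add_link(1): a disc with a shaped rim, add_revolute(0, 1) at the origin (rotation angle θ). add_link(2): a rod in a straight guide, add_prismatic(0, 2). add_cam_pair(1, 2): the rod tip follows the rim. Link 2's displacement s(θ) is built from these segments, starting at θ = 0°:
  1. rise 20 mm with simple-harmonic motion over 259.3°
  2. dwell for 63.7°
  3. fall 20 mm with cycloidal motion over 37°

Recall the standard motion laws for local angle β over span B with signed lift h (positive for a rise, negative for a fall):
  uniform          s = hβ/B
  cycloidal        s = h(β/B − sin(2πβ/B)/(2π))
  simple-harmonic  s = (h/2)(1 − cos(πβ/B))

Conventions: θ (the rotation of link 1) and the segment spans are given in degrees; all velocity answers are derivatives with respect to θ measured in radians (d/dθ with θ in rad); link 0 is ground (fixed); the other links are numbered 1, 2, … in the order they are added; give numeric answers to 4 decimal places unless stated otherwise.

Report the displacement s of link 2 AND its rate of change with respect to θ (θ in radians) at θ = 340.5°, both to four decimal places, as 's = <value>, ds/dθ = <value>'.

segment 1 (0° to 259.3°, simple-harmonic, h = 20) is passed completely: s = 0.0000 + (20) = 20.0000
segment 2 (259.3° to 323°, dwell): s unchanged at 20.0000
θ = 340.5° falls in segment 3 (323° to 360°, cycloidal, h = -20): β = 340.5 − 323 = 17.5°, B = 37°; Δs = -20·(0.4730 − sin(2π·0.4730)/(2π)) = -8.9215; s = 20.0000 − 8.9215 = 11.0785
velocity in seg [323°–360°] (cycloidal), θ in radians: β = 17.5° = 0.3054 rad, B = 37° = 0.6458 rad; ds/dθ = (h/B)(1 − cos(2πβ/B)) = ((-20)/0.6458)(1 − cos(2π·0.4730)) = -61.495898 mm/rad

s = 11.0785, ds/dθ = -61.4959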